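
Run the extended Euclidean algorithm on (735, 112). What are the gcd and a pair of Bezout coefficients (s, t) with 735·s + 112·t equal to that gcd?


Euclidean algorithm on (735, 112) — divide until remainder is 0:
  735 = 6 · 112 + 63
  112 = 1 · 63 + 49
  63 = 1 · 49 + 14
  49 = 3 · 14 + 7
  14 = 2 · 7 + 0
gcd(735, 112) = 7.
Track Bezout coefficients alongside the remainders: start with r₀ = 735 = a·1 + b·0 (s = 1, t = 0) and r₁ = 112 = a·0 + b·1 (s = 0, t = 1); each new remainder r_{k+1} = r_{k-1} − q_k·r_k inherits s_{k+1} = s_{k-1} − q_k·s_k, t_{k+1} = t_{k-1} − q_k·t_k, so r_k = a·s_k + b·t_k at every step:
  q = 6: r = 63, s = 1 − 6·0 = 1, t = 0 − 6·1 = -6  (check: 735·1 + 112·(-6) = 63)
  q = 1: r = 49, s = 0 − 1·1 = -1, t = 1 − 1·(-6) = 7  (check: 735·(-1) + 112·7 = 49)
  q = 1: r = 14, s = 1 − 1·(-1) = 2, t = -6 − 1·7 = -13  (check: 735·2 + 112·(-13) = 14)
  q = 3: r = 7, s = -1 − 3·2 = -7, t = 7 − 3·(-13) = 46  (check: 735·(-7) + 112·46 = 7)
The row with r = 7 (the gcd) gives the Bezout coefficients s = -7, t = 46.
Result: 735 · (-7) + 112 · (46) = 7.

gcd(735, 112) = 7; s = -7, t = 46 (check: 735·(-7) + 112·46 = 7).


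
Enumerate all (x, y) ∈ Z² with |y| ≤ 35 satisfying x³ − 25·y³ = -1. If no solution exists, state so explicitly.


The equation is x³ - 25y³ = -1. For fixed y, x³ = 25·y³ − 1, so a solution requires the RHS to be a perfect cube.
Strategy: iterate y from -35 to 35, compute RHS = 25·y³ − 1, and check whether it is a (positive or negative) perfect cube.
Check small values of y:
  y = 0: RHS = -1 = (-1)³ ⇒ x = -1 works.
  y = 1: RHS = 24 is not a perfect cube.
  y = -1: RHS = -26 is not a perfect cube.
  y = 2: RHS = 199 is not a perfect cube.
  y = -2: RHS = -201 is not a perfect cube.
  y = 3: RHS = 674 is not a perfect cube.
  y = -3: RHS = -676 is not a perfect cube.
Continuing the search up to |y| = 35 finds no further solutions beyond those listed.
Collected solutions: (-1, 0).

Solutions (with |y| ≤ 35): (-1, 0).


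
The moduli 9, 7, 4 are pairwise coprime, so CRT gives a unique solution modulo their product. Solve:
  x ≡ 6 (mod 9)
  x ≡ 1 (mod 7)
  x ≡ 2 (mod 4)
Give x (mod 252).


Moduli 9, 7, 4 are pairwise coprime; by CRT there is a unique solution modulo M = 9 · 7 · 4 = 252.
Solve pairwise, accumulating the modulus:
  Start with x ≡ 6 (mod 9).
  Combine with x ≡ 1 (mod 7): since gcd(9, 7) = 1, we get a unique residue mod 63.
    Write x = 6 + 9·t and substitute into x ≡ 1 (mod 7): 9·t ≡ 1 − 6 = -5 (mod 7).
    Reduce coefficients mod 7: 2·t ≡ 2 (mod 7).
    The inverse of 2 mod 7 is 4 (since 2·4 = 8 = 1·7 + 1), so t ≡ 4·2 = 8 ≡ 1 (mod 7).
    Then x = 6 + 9·1 = 15, valid modulo lcm(9, 7) = 63: x ≡ 15 (mod 63).
  Combine with x ≡ 2 (mod 4): since gcd(63, 4) = 1, we get a unique residue mod 252.
    Write x = 15 + 63·t and substitute into x ≡ 2 (mod 4): 63·t ≡ 2 − 15 = -13 (mod 4).
    Reduce coefficients mod 4: 3·t ≡ 3 (mod 4).
    The inverse of 3 mod 4 is 3 (since 3·3 = 9 = 2·4 + 1), so t ≡ 3·3 = 9 ≡ 1 (mod 4).
    Then x = 15 + 63·1 = 78, valid modulo lcm(63, 4) = 252: x ≡ 78 (mod 252).
Verify: 78 mod 9 = 6 ✓, 78 mod 7 = 1 ✓, 78 mod 4 = 2 ✓.

x ≡ 78 (mod 252).


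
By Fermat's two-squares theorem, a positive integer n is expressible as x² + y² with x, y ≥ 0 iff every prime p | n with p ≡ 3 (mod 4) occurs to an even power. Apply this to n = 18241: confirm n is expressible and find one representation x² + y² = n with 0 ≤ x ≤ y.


Step 1: Factor n = 18241 = 17 · 29 · 37.
Step 2: Check the mod-4 condition on each prime factor: 17 ≡ 1 (mod 4), exponent 1; 29 ≡ 1 (mod 4), exponent 1; 37 ≡ 1 (mod 4), exponent 1.
All primes ≡ 3 (mod 4) appear to even exponent (or don't appear), so by the two-squares theorem n IS expressible as a sum of two squares.
Step 3: Build a representation. Here n = 17 · 29 · 37 is a product of primes ≡ 1 (mod 4). Each prime p ≡ 1 (mod 4) is itself a sum of two squares; find a² by testing p − a² for a perfect square:
  17: 17 − 1² = 16 = 4² ⇒ 17 = 1² + 4².
  29: 29 − 1² = 28, 29 − 2² = 25 = 5² ⇒ 29 = 2² + 5².
  37: 37 − 1² = 36 = 6² ⇒ 37 = 1² + 6².
  Combine using the Brahmagupta–Fibonacci identity (a² + b²)(c² + d²) = (ac − bd)² + (ad + bc)² = (ac + bd)² + (ad − bc)²:
  17 · 29 = 493: from (1² + 4²)(2² + 5²), take (1·2 − 4·5, 1·5 + 4·2) = (2 − 20, 5 + 8) = (-18, 13); dropping signs (only squares matter) gives (18, 13); check 18² + 13² = 324 + 169 = 493 ✓.
  493 · 37 = 18241: from (18² + 13²)(1² + 6²), take (18·1 − 13·6, 18·6 + 13·1) = (18 − 78, 108 + 13) = (-60, 121); dropping signs (only squares matter) gives (60, 121); check 60² + 121² = 3600 + 14641 = 18241 ✓.
Step 4: Order so x ≤ y and verify: 60² + 121² = 3600 + 14641 = 18241 = n. ✓

n = 18241 = 60² + 121² (one valid representation with x ≤ y).


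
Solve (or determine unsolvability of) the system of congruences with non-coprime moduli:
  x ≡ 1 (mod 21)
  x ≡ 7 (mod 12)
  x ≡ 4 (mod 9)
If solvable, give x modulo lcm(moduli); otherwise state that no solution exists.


Moduli 21, 12, 9 are not pairwise coprime, so CRT works modulo lcm(m_i) when all pairwise compatibility conditions hold.
Pairwise compatibility: gcd(m_i, m_j) must divide a_i - a_j for every pair.
Merge one congruence at a time:
  Start: x ≡ 1 (mod 21).
  Combine with x ≡ 7 (mod 12): gcd(21, 12) = 3; 7 - 1 = 6, which IS divisible by 3, so compatible.
    Write x = 1 + 21·t and substitute into x ≡ 7 (mod 12): 21·t ≡ 7 − 1 = 6 (mod 12).
    Divide the congruence (and modulus) by g = 3: 7·t ≡ 2 (mod 4).
    Reduce coefficients mod 4: 3·t ≡ 2 (mod 4).
    The inverse of 3 mod 4 is 3 (since 3·3 = 9 = 2·4 + 1), so t ≡ 3·2 = 6 ≡ 2 (mod 4).
    Then x = 1 + 21·2 = 43, valid modulo lcm(21, 12) = 84: x ≡ 43 (mod 84).
  Combine with x ≡ 4 (mod 9): gcd(84, 9) = 3; 4 - 43 = -39, which IS divisible by 3, so compatible.
    Write x = 43 + 84·t and substitute into x ≡ 4 (mod 9): 84·t ≡ 4 − 43 = -39 (mod 9).
    Divide the congruence (and modulus) by g = 3: 28·t ≡ -13 (mod 3).
    Reduce coefficients mod 3: 1·t ≡ 2 (mod 3).
    So t ≡ 2 (mod 3).
    Then x = 43 + 84·2 = 211, valid modulo lcm(84, 9) = 252: x ≡ 211 (mod 252).
Verify: 211 mod 21 = 1, 211 mod 12 = 7, 211 mod 9 = 4.

x ≡ 211 (mod 252).


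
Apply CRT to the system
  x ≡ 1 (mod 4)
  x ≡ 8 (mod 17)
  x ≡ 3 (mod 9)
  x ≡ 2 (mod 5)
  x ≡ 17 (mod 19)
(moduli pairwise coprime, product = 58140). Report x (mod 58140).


Product of moduli M = 4 · 17 · 9 · 5 · 19 = 58140.
Merge one congruence at a time:
  Start: x ≡ 1 (mod 4).
  Combine with x ≡ 8 (mod 17); new modulus lcm = 68.
    Write x = 1 + 4·t and substitute into x ≡ 8 (mod 17): 4·t ≡ 8 − 1 = 7 (mod 17).
    The inverse of 4 mod 17 is 13 (since 4·13 = 52 = 3·17 + 1), so t ≡ 13·7 = 91 ≡ 6 (mod 17).
    Then x = 1 + 4·6 = 25, valid modulo lcm(4, 17) = 68: x ≡ 25 (mod 68).
  Combine with x ≡ 3 (mod 9); new modulus lcm = 612.
    Write x = 25 + 68·t and substitute into x ≡ 3 (mod 9): 68·t ≡ 3 − 25 = -22 (mod 9).
    Reduce coefficients mod 9: 5·t ≡ 5 (mod 9).
    The inverse of 5 mod 9 is 2 (since 5·2 = 10 = 1·9 + 1), so t ≡ 2·5 = 10 ≡ 1 (mod 9).
    Then x = 25 + 68·1 = 93, valid modulo lcm(68, 9) = 612: x ≡ 93 (mod 612).
  Combine with x ≡ 2 (mod 5); new modulus lcm = 3060.
    Write x = 93 + 612·t and substitute into x ≡ 2 (mod 5): 612·t ≡ 2 − 93 = -91 (mod 5).
    Reduce coefficients mod 5: 2·t ≡ 4 (mod 5).
    The inverse of 2 mod 5 is 3 (since 2·3 = 6 = 1·5 + 1), so t ≡ 3·4 = 12 ≡ 2 (mod 5).
    Then x = 93 + 612·2 = 1317, valid modulo lcm(612, 5) = 3060: x ≡ 1317 (mod 3060).
  Combine with x ≡ 17 (mod 19); new modulus lcm = 58140.
    Write x = 1317 + 3060·t and substitute into x ≡ 17 (mod 19): 3060·t ≡ 17 − 1317 = -1300 (mod 19).
    Reduce coefficients mod 19: 1·t ≡ 11 (mod 19).
    So t ≡ 11 (mod 19).
    Then x = 1317 + 3060·11 = 34977, valid modulo lcm(3060, 19) = 58140: x ≡ 34977 (mod 58140).
Verify against each original: 34977 mod 4 = 1, 34977 mod 17 = 8, 34977 mod 9 = 3, 34977 mod 5 = 2, 34977 mod 19 = 17.

x ≡ 34977 (mod 58140).


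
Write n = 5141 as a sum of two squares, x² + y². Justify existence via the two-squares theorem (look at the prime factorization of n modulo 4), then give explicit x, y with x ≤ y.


Step 1: Factor n = 5141 = 53 · 97.
Step 2: Check the mod-4 condition on each prime factor: 53 ≡ 1 (mod 4), exponent 1; 97 ≡ 1 (mod 4), exponent 1.
All primes ≡ 3 (mod 4) appear to even exponent (or don't appear), so by the two-squares theorem n IS expressible as a sum of two squares.
Step 3: Build a representation. Here n = 53 · 97 is a product of primes ≡ 1 (mod 4). Each prime p ≡ 1 (mod 4) is itself a sum of two squares; find a² by testing p − a² for a perfect square:
  53: 53 − 1² = 52, 53 − 2² = 49 = 7² ⇒ 53 = 2² + 7².
  97: 97 − 1² = 96, 97 − 2² = 93, 97 − 3² = 88, 97 − 4² = 81 = 9² ⇒ 97 = 4² + 9².
  Combine using the Brahmagupta–Fibonacci identity (a² + b²)(c² + d²) = (ac − bd)² + (ad + bc)² = (ac + bd)² + (ad − bc)²:
  53 · 97 = 5141: from (2² + 7²)(4² + 9²), take (2·4 − 7·9, 2·9 + 7·4) = (8 − 63, 18 + 28) = (-55, 46); dropping signs (only squares matter) gives (55, 46); check 55² + 46² = 3025 + 2116 = 5141 ✓.
Step 4: Order so x ≤ y and verify: 46² + 55² = 2116 + 3025 = 5141 = n. ✓

n = 5141 = 46² + 55² (one valid representation with x ≤ y).


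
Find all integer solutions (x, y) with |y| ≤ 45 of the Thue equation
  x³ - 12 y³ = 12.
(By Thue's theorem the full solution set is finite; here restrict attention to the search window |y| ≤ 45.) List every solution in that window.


The equation is x³ - 12y³ = 12. For fixed y, x³ = 12·y³ + 12, so a solution requires the RHS to be a perfect cube.
Strategy: iterate y from -45 to 45, compute RHS = 12·y³ + 12, and check whether it is a (positive or negative) perfect cube.
Check small values of y:
  y = 0: RHS = 12 is not a perfect cube.
  y = 1: RHS = 24 is not a perfect cube.
  y = -1: RHS = 0 = (0)³ ⇒ x = 0 works.
  y = 2: RHS = 108 is not a perfect cube.
  y = -2: RHS = -84 is not a perfect cube.
  y = 3: RHS = 336 is not a perfect cube.
  y = -3: RHS = -312 is not a perfect cube.
Continuing the search up to |y| = 45 finds no further solutions beyond those listed.
Collected solutions: (0, -1).

Solutions (with |y| ≤ 45): (0, -1).


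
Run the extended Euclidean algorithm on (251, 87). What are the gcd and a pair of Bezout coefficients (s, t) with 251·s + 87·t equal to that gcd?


Euclidean algorithm on (251, 87) — divide until remainder is 0:
  251 = 2 · 87 + 77
  87 = 1 · 77 + 10
  77 = 7 · 10 + 7
  10 = 1 · 7 + 3
  7 = 2 · 3 + 1
  3 = 3 · 1 + 0
gcd(251, 87) = 1.
Track Bezout coefficients alongside the remainders: start with r₀ = 251 = a·1 + b·0 (s = 1, t = 0) and r₁ = 87 = a·0 + b·1 (s = 0, t = 1); each new remainder r_{k+1} = r_{k-1} − q_k·r_k inherits s_{k+1} = s_{k-1} − q_k·s_k, t_{k+1} = t_{k-1} − q_k·t_k, so r_k = a·s_k + b·t_k at every step:
  q = 2: r = 77, s = 1 − 2·0 = 1, t = 0 − 2·1 = -2  (check: 251·1 + 87·(-2) = 77)
  q = 1: r = 10, s = 0 − 1·1 = -1, t = 1 − 1·(-2) = 3  (check: 251·(-1) + 87·3 = 10)
  q = 7: r = 7, s = 1 − 7·(-1) = 8, t = -2 − 7·3 = -23  (check: 251·8 + 87·(-23) = 7)
  q = 1: r = 3, s = -1 − 1·8 = -9, t = 3 − 1·(-23) = 26  (check: 251·(-9) + 87·26 = 3)
  q = 2: r = 1, s = 8 − 2·(-9) = 26, t = -23 − 2·26 = -75  (check: 251·26 + 87·(-75) = 1)
The row with r = 1 (the gcd) gives the Bezout coefficients s = 26, t = -75.
Result: 251 · (26) + 87 · (-75) = 1.

gcd(251, 87) = 1; s = 26, t = -75 (check: 251·26 + 87·(-75) = 1).


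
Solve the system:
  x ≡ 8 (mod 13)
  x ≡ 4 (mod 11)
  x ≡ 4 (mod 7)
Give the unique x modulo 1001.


Moduli 13, 11, 7 are pairwise coprime; by CRT there is a unique solution modulo M = 13 · 11 · 7 = 1001.
Solve pairwise, accumulating the modulus:
  Start with x ≡ 8 (mod 13).
  Combine with x ≡ 4 (mod 11): since gcd(13, 11) = 1, we get a unique residue mod 143.
    Write x = 8 + 13·t and substitute into x ≡ 4 (mod 11): 13·t ≡ 4 − 8 = -4 (mod 11).
    Reduce coefficients mod 11: 2·t ≡ 7 (mod 11).
    The inverse of 2 mod 11 is 6 (since 2·6 = 12 = 1·11 + 1), so t ≡ 6·7 = 42 ≡ 9 (mod 11).
    Then x = 8 + 13·9 = 125, valid modulo lcm(13, 11) = 143: x ≡ 125 (mod 143).
  Combine with x ≡ 4 (mod 7): since gcd(143, 7) = 1, we get a unique residue mod 1001.
    Write x = 125 + 143·t and substitute into x ≡ 4 (mod 7): 143·t ≡ 4 − 125 = -121 (mod 7).
    Reduce coefficients mod 7: 3·t ≡ 5 (mod 7).
    The inverse of 3 mod 7 is 5 (since 3·5 = 15 = 2·7 + 1), so t ≡ 5·5 = 25 ≡ 4 (mod 7).
    Then x = 125 + 143·4 = 697, valid modulo lcm(143, 7) = 1001: x ≡ 697 (mod 1001).
Verify: 697 mod 13 = 8 ✓, 697 mod 11 = 4 ✓, 697 mod 7 = 4 ✓.

x ≡ 697 (mod 1001).


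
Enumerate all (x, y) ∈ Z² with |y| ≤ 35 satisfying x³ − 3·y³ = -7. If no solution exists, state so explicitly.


The equation is x³ - 3y³ = -7. For fixed y, x³ = 3·y³ − 7, so a solution requires the RHS to be a perfect cube.
Strategy: iterate y from -35 to 35, compute RHS = 3·y³ − 7, and check whether it is a (positive or negative) perfect cube.
Check small values of y:
  y = 0: RHS = -7 is not a perfect cube.
  y = 1: RHS = -4 is not a perfect cube.
  y = -1: RHS = -10 is not a perfect cube.
  y = 2: RHS = 17 is not a perfect cube.
  y = -2: RHS = -31 is not a perfect cube.
  y = 3: RHS = 74 is not a perfect cube.
  y = -3: RHS = -88 is not a perfect cube.
Continuing the search up to |y| = 35 finds no solutions either.
No (x, y) in the scanned range satisfies the equation.

No integer solutions with |y| ≤ 35.


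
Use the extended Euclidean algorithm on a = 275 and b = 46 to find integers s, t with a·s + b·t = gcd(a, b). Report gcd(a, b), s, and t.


Euclidean algorithm on (275, 46) — divide until remainder is 0:
  275 = 5 · 46 + 45
  46 = 1 · 45 + 1
  45 = 45 · 1 + 0
gcd(275, 46) = 1.
Track Bezout coefficients alongside the remainders: start with r₀ = 275 = a·1 + b·0 (s = 1, t = 0) and r₁ = 46 = a·0 + b·1 (s = 0, t = 1); each new remainder r_{k+1} = r_{k-1} − q_k·r_k inherits s_{k+1} = s_{k-1} − q_k·s_k, t_{k+1} = t_{k-1} − q_k·t_k, so r_k = a·s_k + b·t_k at every step:
  q = 5: r = 45, s = 1 − 5·0 = 1, t = 0 − 5·1 = -5  (check: 275·1 + 46·(-5) = 45)
  q = 1: r = 1, s = 0 − 1·1 = -1, t = 1 − 1·(-5) = 6  (check: 275·(-1) + 46·6 = 1)
The row with r = 1 (the gcd) gives the Bezout coefficients s = -1, t = 6.
Result: 275 · (-1) + 46 · (6) = 1.

gcd(275, 46) = 1; s = -1, t = 6 (check: 275·(-1) + 46·6 = 1).


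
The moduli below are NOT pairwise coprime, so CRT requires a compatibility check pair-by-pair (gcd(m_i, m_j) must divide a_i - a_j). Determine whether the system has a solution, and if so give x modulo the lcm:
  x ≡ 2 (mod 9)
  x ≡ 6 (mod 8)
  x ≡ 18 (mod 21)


Moduli 9, 8, 21 are not pairwise coprime, so CRT works modulo lcm(m_i) when all pairwise compatibility conditions hold.
Pairwise compatibility: gcd(m_i, m_j) must divide a_i - a_j for every pair.
Merge one congruence at a time:
  Start: x ≡ 2 (mod 9).
  Combine with x ≡ 6 (mod 8): gcd(9, 8) = 1; 6 - 2 = 4, which IS divisible by 1, so compatible.
    Write x = 2 + 9·t and substitute into x ≡ 6 (mod 8): 9·t ≡ 6 − 2 = 4 (mod 8).
    Reduce coefficients mod 8: 1·t ≡ 4 (mod 8).
    So t ≡ 4 (mod 8).
    Then x = 2 + 9·4 = 38, valid modulo lcm(9, 8) = 72: x ≡ 38 (mod 72).
  Combine with x ≡ 18 (mod 21): gcd(72, 21) = 3, and 18 - 38 = -20 is NOT divisible by 3.
    ⇒ system is inconsistent (no integer solution).

No solution (the system is inconsistent).


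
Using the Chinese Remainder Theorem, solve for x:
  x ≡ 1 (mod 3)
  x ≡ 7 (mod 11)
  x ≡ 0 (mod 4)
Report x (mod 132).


Moduli 3, 11, 4 are pairwise coprime; by CRT there is a unique solution modulo M = 3 · 11 · 4 = 132.
Solve pairwise, accumulating the modulus:
  Start with x ≡ 1 (mod 3).
  Combine with x ≡ 7 (mod 11): since gcd(3, 11) = 1, we get a unique residue mod 33.
    Write x = 1 + 3·t and substitute into x ≡ 7 (mod 11): 3·t ≡ 7 − 1 = 6 (mod 11).
    The inverse of 3 mod 11 is 4 (since 3·4 = 12 = 1·11 + 1), so t ≡ 4·6 = 24 ≡ 2 (mod 11).
    Then x = 1 + 3·2 = 7, valid modulo lcm(3, 11) = 33: x ≡ 7 (mod 33).
  Combine with x ≡ 0 (mod 4): since gcd(33, 4) = 1, we get a unique residue mod 132.
    Write x = 7 + 33·t and substitute into x ≡ 0 (mod 4): 33·t ≡ 0 − 7 = -7 (mod 4).
    Reduce coefficients mod 4: 1·t ≡ 1 (mod 4).
    So t ≡ 1 (mod 4).
    Then x = 7 + 33·1 = 40, valid modulo lcm(33, 4) = 132: x ≡ 40 (mod 132).
Verify: 40 mod 3 = 1 ✓, 40 mod 11 = 7 ✓, 40 mod 4 = 0 ✓.

x ≡ 40 (mod 132).


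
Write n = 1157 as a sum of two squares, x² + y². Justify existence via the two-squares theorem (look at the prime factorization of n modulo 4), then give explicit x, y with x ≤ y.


Step 1: Factor n = 1157 = 13 · 89.
Step 2: Check the mod-4 condition on each prime factor: 13 ≡ 1 (mod 4), exponent 1; 89 ≡ 1 (mod 4), exponent 1.
All primes ≡ 3 (mod 4) appear to even exponent (or don't appear), so by the two-squares theorem n IS expressible as a sum of two squares.
Step 3: Build a representation. Here n = 13 · 89 is a product of primes ≡ 1 (mod 4). Each prime p ≡ 1 (mod 4) is itself a sum of two squares; find a² by testing p − a² for a perfect square:
  13: 13 − 1² = 12, 13 − 2² = 9 = 3² ⇒ 13 = 2² + 3².
  89: 89 − 1² = 88, 89 − 2² = 85, 89 − 3² = 80, 89 − 4² = 73, 89 − 5² = 64 = 8² ⇒ 89 = 5² + 8².
  Combine using the Brahmagupta–Fibonacci identity (a² + b²)(c² + d²) = (ac − bd)² + (ad + bc)² = (ac + bd)² + (ad − bc)²:
  13 · 89 = 1157: from (2² + 3²)(5² + 8²), take (2·5 − 3·8, 2·8 + 3·5) = (10 − 24, 16 + 15) = (-14, 31); dropping signs (only squares matter) gives (14, 31); check 14² + 31² = 196 + 961 = 1157 ✓.
Step 4: Order so x ≤ y and verify: 14² + 31² = 196 + 961 = 1157 = n. ✓

n = 1157 = 14² + 31² (one valid representation with x ≤ y).


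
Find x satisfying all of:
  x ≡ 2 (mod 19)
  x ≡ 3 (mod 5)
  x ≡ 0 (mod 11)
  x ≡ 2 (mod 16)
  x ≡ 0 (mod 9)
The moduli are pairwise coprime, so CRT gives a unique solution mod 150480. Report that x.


Product of moduli M = 19 · 5 · 11 · 16 · 9 = 150480.
Merge one congruence at a time:
  Start: x ≡ 2 (mod 19).
  Combine with x ≡ 3 (mod 5); new modulus lcm = 95.
    Write x = 2 + 19·t and substitute into x ≡ 3 (mod 5): 19·t ≡ 3 − 2 = 1 (mod 5).
    Reduce coefficients mod 5: 4·t ≡ 1 (mod 5).
    The inverse of 4 mod 5 is 4 (since 4·4 = 16 = 3·5 + 1), so t ≡ 4·1 = 4 ≡ 4 (mod 5).
    Then x = 2 + 19·4 = 78, valid modulo lcm(19, 5) = 95: x ≡ 78 (mod 95).
  Combine with x ≡ 0 (mod 11); new modulus lcm = 1045.
    Write x = 78 + 95·t and substitute into x ≡ 0 (mod 11): 95·t ≡ 0 − 78 = -78 (mod 11).
    Reduce coefficients mod 11: 7·t ≡ 10 (mod 11).
    The inverse of 7 mod 11 is 8 (since 7·8 = 56 = 5·11 + 1), so t ≡ 8·10 = 80 ≡ 3 (mod 11).
    Then x = 78 + 95·3 = 363, valid modulo lcm(95, 11) = 1045: x ≡ 363 (mod 1045).
  Combine with x ≡ 2 (mod 16); new modulus lcm = 16720.
    Write x = 363 + 1045·t and substitute into x ≡ 2 (mod 16): 1045·t ≡ 2 − 363 = -361 (mod 16).
    Reduce coefficients mod 16: 5·t ≡ 7 (mod 16).
    The inverse of 5 mod 16 is 13 (since 5·13 = 65 = 4·16 + 1), so t ≡ 13·7 = 91 ≡ 11 (mod 16).
    Then x = 363 + 1045·11 = 11858, valid modulo lcm(1045, 16) = 16720: x ≡ 11858 (mod 16720).
  Combine with x ≡ 0 (mod 9); new modulus lcm = 150480.
    Write x = 11858 + 16720·t and substitute into x ≡ 0 (mod 9): 16720·t ≡ 0 − 11858 = -11858 (mod 9).
    Reduce coefficients mod 9: 7·t ≡ 4 (mod 9).
    The inverse of 7 mod 9 is 4 (since 7·4 = 28 = 3·9 + 1), so t ≡ 4·4 = 16 ≡ 7 (mod 9).
    Then x = 11858 + 16720·7 = 128898, valid modulo lcm(16720, 9) = 150480: x ≡ 128898 (mod 150480).
Verify against each original: 128898 mod 19 = 2, 128898 mod 5 = 3, 128898 mod 11 = 0, 128898 mod 16 = 2, 128898 mod 9 = 0.

x ≡ 128898 (mod 150480).


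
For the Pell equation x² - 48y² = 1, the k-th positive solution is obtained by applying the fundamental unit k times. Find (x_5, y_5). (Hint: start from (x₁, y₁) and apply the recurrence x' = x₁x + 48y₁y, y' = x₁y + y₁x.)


Step 1: Find the fundamental solution (x₁, y₁) of x² - 48y² = 1.
  Expand √48 as a continued fraction. a₀ = ⌊√48⌋ = 6; iterate m_{k+1} = d_k·a_k − m_k, d_{k+1} = (48 − m_{k+1}²)/d_k, a_{k+1} = ⌊(a₀ + m_{k+1})/d_{k+1}⌋ (starting m₀ = 0, d₀ = 1), with convergents p_k = a_k·p_{k-1} + p_{k-2}, q_k = a_k·q_{k-1} + q_{k-2} (p₋₁ = 1, q₋₁ = 0):
  k = 0: a₀ = 6; p₀/q₀ = 6/1; p₀² − 48·q₀² = 36 − 48 = -12.
  k = 1: m = 6, d = 12, a = ⌊(6 + 6)/12⌋ = 1; p/q = (1·6 + 1)/(1·1 + 0) = 7/1; p² − 48·q² = 49 − 48 = 1.
  The first convergent with p² − 48·q² = 1 gives the fundamental solution (x₁, y₁) = (7, 1).
Step 2: Apply the recurrence (x_{n+1}, y_{n+1}) = (x₁x_n + 48y₁y_n, x₁y_n + y₁x_n) repeatedly.
  From (x_1, y_1) = (7, 1): x_2 = 7·7 + 48·1·1 = 97; y_2 = 7·1 + 1·7 = 14.
  From (x_2, y_2) = (97, 14): x_3 = 7·97 + 48·1·14 = 1351; y_3 = 7·14 + 1·97 = 195.
  From (x_3, y_3) = (1351, 195): x_4 = 7·1351 + 48·1·195 = 18817; y_4 = 7·195 + 1·1351 = 2716.
  From (x_4, y_4) = (18817, 2716): x_5 = 7·18817 + 48·1·2716 = 262087; y_5 = 7·2716 + 1·18817 = 37829.
Step 3: Verify x_5² - 48·y_5² = 68689595569 - 68689595568 = 1 (should be 1). ✓

(x_1, y_1) = (7, 1); (x_5, y_5) = (262087, 37829).


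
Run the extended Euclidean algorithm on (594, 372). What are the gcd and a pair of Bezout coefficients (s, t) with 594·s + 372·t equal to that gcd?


Euclidean algorithm on (594, 372) — divide until remainder is 0:
  594 = 1 · 372 + 222
  372 = 1 · 222 + 150
  222 = 1 · 150 + 72
  150 = 2 · 72 + 6
  72 = 12 · 6 + 0
gcd(594, 372) = 6.
Track Bezout coefficients alongside the remainders: start with r₀ = 594 = a·1 + b·0 (s = 1, t = 0) and r₁ = 372 = a·0 + b·1 (s = 0, t = 1); each new remainder r_{k+1} = r_{k-1} − q_k·r_k inherits s_{k+1} = s_{k-1} − q_k·s_k, t_{k+1} = t_{k-1} − q_k·t_k, so r_k = a·s_k + b·t_k at every step:
  q = 1: r = 222, s = 1 − 1·0 = 1, t = 0 − 1·1 = -1  (check: 594·1 + 372·(-1) = 222)
  q = 1: r = 150, s = 0 − 1·1 = -1, t = 1 − 1·(-1) = 2  (check: 594·(-1) + 372·2 = 150)
  q = 1: r = 72, s = 1 − 1·(-1) = 2, t = -1 − 1·2 = -3  (check: 594·2 + 372·(-3) = 72)
  q = 2: r = 6, s = -1 − 2·2 = -5, t = 2 − 2·(-3) = 8  (check: 594·(-5) + 372·8 = 6)
The row with r = 6 (the gcd) gives the Bezout coefficients s = -5, t = 8.
Result: 594 · (-5) + 372 · (8) = 6.

gcd(594, 372) = 6; s = -5, t = 8 (check: 594·(-5) + 372·8 = 6).


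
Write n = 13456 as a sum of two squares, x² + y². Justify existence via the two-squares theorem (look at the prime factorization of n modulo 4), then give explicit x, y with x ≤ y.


Step 1: Factor n = 13456 = 2^4 · 29^2.
Step 2: Check the mod-4 condition on each prime factor: 2 = 2 (special); 29 ≡ 1 (mod 4), exponent 2.
All primes ≡ 3 (mod 4) appear to even exponent (or don't appear), so by the two-squares theorem n IS expressible as a sum of two squares.
Step 3: Build a representation. Group n = k² · m with k = 4 and m = 29 · 29 = 841 (a product of primes ≡ 1 (mod 4)); a representation of m scales to one of n via (k·x)² + (k·y)² = k²(x² + y²). Each prime p ≡ 1 (mod 4) is itself a sum of two squares; find a² by testing p − a² for a perfect square:
  29: 29 − 1² = 28, 29 − 2² = 25 = 5² ⇒ 29 = 2² + 5².
  Combine using the Brahmagupta–Fibonacci identity (a² + b²)(c² + d²) = (ac − bd)² + (ad + bc)² = (ac + bd)² + (ad − bc)²:
  29 · 29 = 841: from (2² + 5²)(2² + 5²), take (2·2 − 5·5, 2·5 + 5·2) = (4 − 25, 10 + 10) = (-21, 20); dropping signs (only squares matter) gives (21, 20); check 21² + 20² = 441 + 400 = 841 ✓.
  Scale by k = 4: (4·21, 4·20) = (84, 80).
Step 4: Order so x ≤ y and verify: 80² + 84² = 6400 + 7056 = 13456 = n. ✓

n = 13456 = 80² + 84² (one valid representation with x ≤ y).


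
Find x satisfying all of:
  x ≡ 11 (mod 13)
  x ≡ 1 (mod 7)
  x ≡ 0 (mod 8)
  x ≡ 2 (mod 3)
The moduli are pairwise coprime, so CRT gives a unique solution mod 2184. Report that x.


Product of moduli M = 13 · 7 · 8 · 3 = 2184.
Merge one congruence at a time:
  Start: x ≡ 11 (mod 13).
  Combine with x ≡ 1 (mod 7); new modulus lcm = 91.
    Write x = 11 + 13·t and substitute into x ≡ 1 (mod 7): 13·t ≡ 1 − 11 = -10 (mod 7).
    Reduce coefficients mod 7: 6·t ≡ 4 (mod 7).
    The inverse of 6 mod 7 is 6 (since 6·6 = 36 = 5·7 + 1), so t ≡ 6·4 = 24 ≡ 3 (mod 7).
    Then x = 11 + 13·3 = 50, valid modulo lcm(13, 7) = 91: x ≡ 50 (mod 91).
  Combine with x ≡ 0 (mod 8); new modulus lcm = 728.
    Write x = 50 + 91·t and substitute into x ≡ 0 (mod 8): 91·t ≡ 0 − 50 = -50 (mod 8).
    Reduce coefficients mod 8: 3·t ≡ 6 (mod 8).
    The inverse of 3 mod 8 is 3 (since 3·3 = 9 = 1·8 + 1), so t ≡ 3·6 = 18 ≡ 2 (mod 8).
    Then x = 50 + 91·2 = 232, valid modulo lcm(91, 8) = 728: x ≡ 232 (mod 728).
  Combine with x ≡ 2 (mod 3); new modulus lcm = 2184.
    Write x = 232 + 728·t and substitute into x ≡ 2 (mod 3): 728·t ≡ 2 − 232 = -230 (mod 3).
    Reduce coefficients mod 3: 2·t ≡ 1 (mod 3).
    The inverse of 2 mod 3 is 2 (since 2·2 = 4 = 1·3 + 1), so t ≡ 2·1 = 2 ≡ 2 (mod 3).
    Then x = 232 + 728·2 = 1688, valid modulo lcm(728, 3) = 2184: x ≡ 1688 (mod 2184).
Verify against each original: 1688 mod 13 = 11, 1688 mod 7 = 1, 1688 mod 8 = 0, 1688 mod 3 = 2.

x ≡ 1688 (mod 2184).


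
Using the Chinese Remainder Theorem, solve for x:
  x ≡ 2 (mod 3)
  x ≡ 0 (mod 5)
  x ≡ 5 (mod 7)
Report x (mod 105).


Moduli 3, 5, 7 are pairwise coprime; by CRT there is a unique solution modulo M = 3 · 5 · 7 = 105.
Solve pairwise, accumulating the modulus:
  Start with x ≡ 2 (mod 3).
  Combine with x ≡ 0 (mod 5): since gcd(3, 5) = 1, we get a unique residue mod 15.
    Write x = 2 + 3·t and substitute into x ≡ 0 (mod 5): 3·t ≡ 0 − 2 = -2 (mod 5).
    Reduce coefficients mod 5: 3·t ≡ 3 (mod 5).
    The inverse of 3 mod 5 is 2 (since 3·2 = 6 = 1·5 + 1), so t ≡ 2·3 = 6 ≡ 1 (mod 5).
    Then x = 2 + 3·1 = 5, valid modulo lcm(3, 5) = 15: x ≡ 5 (mod 15).
  Combine with x ≡ 5 (mod 7): since gcd(15, 7) = 1, we get a unique residue mod 105.
    Write x = 5 + 15·t and substitute into x ≡ 5 (mod 7): 15·t ≡ 5 − 5 = 0 (mod 7).
    Reduce coefficients mod 7: 1·t ≡ 0 (mod 7).
    So t ≡ 0 (mod 7).
    Then x = 5 + 15·0 = 5, valid modulo lcm(15, 7) = 105: x ≡ 5 (mod 105).
Verify: 5 mod 3 = 2 ✓, 5 mod 5 = 0 ✓, 5 mod 7 = 5 ✓.

x ≡ 5 (mod 105).


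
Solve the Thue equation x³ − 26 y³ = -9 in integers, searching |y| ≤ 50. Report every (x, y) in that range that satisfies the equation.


The equation is x³ - 26y³ = -9. For fixed y, x³ = 26·y³ − 9, so a solution requires the RHS to be a perfect cube.
Strategy: iterate y from -50 to 50, compute RHS = 26·y³ − 9, and check whether it is a (positive or negative) perfect cube.
Check small values of y:
  y = 0: RHS = -9 is not a perfect cube.
  y = 1: RHS = 17 is not a perfect cube.
  y = -1: RHS = -35 is not a perfect cube.
  y = 2: RHS = 199 is not a perfect cube.
  y = -2: RHS = -217 is not a perfect cube.
  y = 3: RHS = 693 is not a perfect cube.
  y = -3: RHS = -711 is not a perfect cube.
Continuing the search up to |y| = 50 finds no solutions either.
No (x, y) in the scanned range satisfies the equation.

No integer solutions with |y| ≤ 50.


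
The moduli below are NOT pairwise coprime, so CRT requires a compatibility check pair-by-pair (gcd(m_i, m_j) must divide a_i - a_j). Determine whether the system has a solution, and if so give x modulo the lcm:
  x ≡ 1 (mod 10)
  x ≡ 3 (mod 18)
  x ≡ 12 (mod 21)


Moduli 10, 18, 21 are not pairwise coprime, so CRT works modulo lcm(m_i) when all pairwise compatibility conditions hold.
Pairwise compatibility: gcd(m_i, m_j) must divide a_i - a_j for every pair.
Merge one congruence at a time:
  Start: x ≡ 1 (mod 10).
  Combine with x ≡ 3 (mod 18): gcd(10, 18) = 2; 3 - 1 = 2, which IS divisible by 2, so compatible.
    Write x = 1 + 10·t and substitute into x ≡ 3 (mod 18): 10·t ≡ 3 − 1 = 2 (mod 18).
    Divide the congruence (and modulus) by g = 2: 5·t ≡ 1 (mod 9).
    The inverse of 5 mod 9 is 2 (since 5·2 = 10 = 1·9 + 1), so t ≡ 2·1 = 2 ≡ 2 (mod 9).
    Then x = 1 + 10·2 = 21, valid modulo lcm(10, 18) = 90: x ≡ 21 (mod 90).
  Combine with x ≡ 12 (mod 21): gcd(90, 21) = 3; 12 - 21 = -9, which IS divisible by 3, so compatible.
    Write x = 21 + 90·t and substitute into x ≡ 12 (mod 21): 90·t ≡ 12 − 21 = -9 (mod 21).
    Divide the congruence (and modulus) by g = 3: 30·t ≡ -3 (mod 7).
    Reduce coefficients mod 7: 2·t ≡ 4 (mod 7).
    The inverse of 2 mod 7 is 4 (since 2·4 = 8 = 1·7 + 1), so t ≡ 4·4 = 16 ≡ 2 (mod 7).
    Then x = 21 + 90·2 = 201, valid modulo lcm(90, 21) = 630: x ≡ 201 (mod 630).
Verify: 201 mod 10 = 1, 201 mod 18 = 3, 201 mod 21 = 12.

x ≡ 201 (mod 630).


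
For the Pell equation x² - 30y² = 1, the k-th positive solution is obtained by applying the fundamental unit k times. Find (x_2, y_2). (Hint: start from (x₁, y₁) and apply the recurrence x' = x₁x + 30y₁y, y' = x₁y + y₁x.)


Step 1: Find the fundamental solution (x₁, y₁) of x² - 30y² = 1.
  Expand √30 as a continued fraction. a₀ = ⌊√30⌋ = 5; iterate m_{k+1} = d_k·a_k − m_k, d_{k+1} = (30 − m_{k+1}²)/d_k, a_{k+1} = ⌊(a₀ + m_{k+1})/d_{k+1}⌋ (starting m₀ = 0, d₀ = 1), with convergents p_k = a_k·p_{k-1} + p_{k-2}, q_k = a_k·q_{k-1} + q_{k-2} (p₋₁ = 1, q₋₁ = 0):
  k = 0: a₀ = 5; p₀/q₀ = 5/1; p₀² − 30·q₀² = 25 − 30 = -5.
  k = 1: m = 5, d = 5, a = ⌊(5 + 5)/5⌋ = 2; p/q = (2·5 + 1)/(2·1 + 0) = 11/2; p² − 30·q² = 121 − 120 = 1.
  The first convergent with p² − 30·q² = 1 gives the fundamental solution (x₁, y₁) = (11, 2).
Step 2: Apply the recurrence (x_{n+1}, y_{n+1}) = (x₁x_n + 30y₁y_n, x₁y_n + y₁x_n) repeatedly.
  From (x_1, y_1) = (11, 2): x_2 = 11·11 + 30·2·2 = 241; y_2 = 11·2 + 2·11 = 44.
Step 3: Verify x_2² - 30·y_2² = 58081 - 58080 = 1 (should be 1). ✓

(x_1, y_1) = (11, 2); (x_2, y_2) = (241, 44).


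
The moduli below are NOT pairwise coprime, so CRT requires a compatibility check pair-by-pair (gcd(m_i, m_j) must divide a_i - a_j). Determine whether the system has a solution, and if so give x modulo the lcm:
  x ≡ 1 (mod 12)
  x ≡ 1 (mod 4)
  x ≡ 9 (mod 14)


Moduli 12, 4, 14 are not pairwise coprime, so CRT works modulo lcm(m_i) when all pairwise compatibility conditions hold.
Pairwise compatibility: gcd(m_i, m_j) must divide a_i - a_j for every pair.
Merge one congruence at a time:
  Start: x ≡ 1 (mod 12).
  Combine with x ≡ 1 (mod 4): gcd(12, 4) = 4; 1 - 1 = 0, which IS divisible by 4, so compatible.
    Write x = 1 + 12·t and substitute into x ≡ 1 (mod 4): 12·t ≡ 1 − 1 = 0 (mod 4).
    Divide the congruence (and modulus) by g = 4: 3·t ≡ 0 (mod 1).
    Modulo 1 every t works; take t = 0.
    Then x = 1 + 12·0 = 1, valid modulo lcm(12, 4) = 12: x ≡ 1 (mod 12).
  Combine with x ≡ 9 (mod 14): gcd(12, 14) = 2; 9 - 1 = 8, which IS divisible by 2, so compatible.
    Write x = 1 + 12·t and substitute into x ≡ 9 (mod 14): 12·t ≡ 9 − 1 = 8 (mod 14).
    Divide the congruence (and modulus) by g = 2: 6·t ≡ 4 (mod 7).
    The inverse of 6 mod 7 is 6 (since 6·6 = 36 = 5·7 + 1), so t ≡ 6·4 = 24 ≡ 3 (mod 7).
    Then x = 1 + 12·3 = 37, valid modulo lcm(12, 14) = 84: x ≡ 37 (mod 84).
Verify: 37 mod 12 = 1, 37 mod 4 = 1, 37 mod 14 = 9.

x ≡ 37 (mod 84).


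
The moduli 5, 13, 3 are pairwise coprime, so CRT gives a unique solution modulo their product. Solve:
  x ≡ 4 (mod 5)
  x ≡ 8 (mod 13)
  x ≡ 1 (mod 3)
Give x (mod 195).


Moduli 5, 13, 3 are pairwise coprime; by CRT there is a unique solution modulo M = 5 · 13 · 3 = 195.
Solve pairwise, accumulating the modulus:
  Start with x ≡ 4 (mod 5).
  Combine with x ≡ 8 (mod 13): since gcd(5, 13) = 1, we get a unique residue mod 65.
    Write x = 4 + 5·t and substitute into x ≡ 8 (mod 13): 5·t ≡ 8 − 4 = 4 (mod 13).
    The inverse of 5 mod 13 is 8 (since 5·8 = 40 = 3·13 + 1), so t ≡ 8·4 = 32 ≡ 6 (mod 13).
    Then x = 4 + 5·6 = 34, valid modulo lcm(5, 13) = 65: x ≡ 34 (mod 65).
  Combine with x ≡ 1 (mod 3): since gcd(65, 3) = 1, we get a unique residue mod 195.
    Write x = 34 + 65·t and substitute into x ≡ 1 (mod 3): 65·t ≡ 1 − 34 = -33 (mod 3).
    Reduce coefficients mod 3: 2·t ≡ 0 (mod 3).
    The inverse of 2 mod 3 is 2 (since 2·2 = 4 = 1·3 + 1), so t ≡ 2·0 = 0 ≡ 0 (mod 3).
    Then x = 34 + 65·0 = 34, valid modulo lcm(65, 3) = 195: x ≡ 34 (mod 195).
Verify: 34 mod 5 = 4 ✓, 34 mod 13 = 8 ✓, 34 mod 3 = 1 ✓.

x ≡ 34 (mod 195).


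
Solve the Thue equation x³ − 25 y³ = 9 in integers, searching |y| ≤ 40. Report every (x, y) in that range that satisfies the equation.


The equation is x³ - 25y³ = 9. For fixed y, x³ = 25·y³ + 9, so a solution requires the RHS to be a perfect cube.
Strategy: iterate y from -40 to 40, compute RHS = 25·y³ + 9, and check whether it is a (positive or negative) perfect cube.
Check small values of y:
  y = 0: RHS = 9 is not a perfect cube.
  y = 1: RHS = 34 is not a perfect cube.
  y = -1: RHS = -16 is not a perfect cube.
  y = 2: RHS = 209 is not a perfect cube.
  y = -2: RHS = -191 is not a perfect cube.
  y = 3: RHS = 684 is not a perfect cube.
  y = -3: RHS = -666 is not a perfect cube.
Continuing the search up to |y| = 40 finds no solutions either.
No (x, y) in the scanned range satisfies the equation.

No integer solutions with |y| ≤ 40.


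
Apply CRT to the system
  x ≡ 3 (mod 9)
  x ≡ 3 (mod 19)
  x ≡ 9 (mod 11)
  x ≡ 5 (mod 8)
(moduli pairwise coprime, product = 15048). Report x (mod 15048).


Product of moduli M = 9 · 19 · 11 · 8 = 15048.
Merge one congruence at a time:
  Start: x ≡ 3 (mod 9).
  Combine with x ≡ 3 (mod 19); new modulus lcm = 171.
    Write x = 3 + 9·t and substitute into x ≡ 3 (mod 19): 9·t ≡ 3 − 3 = 0 (mod 19).
    The inverse of 9 mod 19 is 17 (since 9·17 = 153 = 8·19 + 1), so t ≡ 17·0 = 0 ≡ 0 (mod 19).
    Then x = 3 + 9·0 = 3, valid modulo lcm(9, 19) = 171: x ≡ 3 (mod 171).
  Combine with x ≡ 9 (mod 11); new modulus lcm = 1881.
    Write x = 3 + 171·t and substitute into x ≡ 9 (mod 11): 171·t ≡ 9 − 3 = 6 (mod 11).
    Reduce coefficients mod 11: 6·t ≡ 6 (mod 11).
    The inverse of 6 mod 11 is 2 (since 6·2 = 12 = 1·11 + 1), so t ≡ 2·6 = 12 ≡ 1 (mod 11).
    Then x = 3 + 171·1 = 174, valid modulo lcm(171, 11) = 1881: x ≡ 174 (mod 1881).
  Combine with x ≡ 5 (mod 8); new modulus lcm = 15048.
    Write x = 174 + 1881·t and substitute into x ≡ 5 (mod 8): 1881·t ≡ 5 − 174 = -169 (mod 8).
    Reduce coefficients mod 8: 1·t ≡ 7 (mod 8).
    So t ≡ 7 (mod 8).
    Then x = 174 + 1881·7 = 13341, valid modulo lcm(1881, 8) = 15048: x ≡ 13341 (mod 15048).
Verify against each original: 13341 mod 9 = 3, 13341 mod 19 = 3, 13341 mod 11 = 9, 13341 mod 8 = 5.

x ≡ 13341 (mod 15048).


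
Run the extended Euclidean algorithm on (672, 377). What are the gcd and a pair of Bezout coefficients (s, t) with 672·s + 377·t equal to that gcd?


Euclidean algorithm on (672, 377) — divide until remainder is 0:
  672 = 1 · 377 + 295
  377 = 1 · 295 + 82
  295 = 3 · 82 + 49
  82 = 1 · 49 + 33
  49 = 1 · 33 + 16
  33 = 2 · 16 + 1
  16 = 16 · 1 + 0
gcd(672, 377) = 1.
Track Bezout coefficients alongside the remainders: start with r₀ = 672 = a·1 + b·0 (s = 1, t = 0) and r₁ = 377 = a·0 + b·1 (s = 0, t = 1); each new remainder r_{k+1} = r_{k-1} − q_k·r_k inherits s_{k+1} = s_{k-1} − q_k·s_k, t_{k+1} = t_{k-1} − q_k·t_k, so r_k = a·s_k + b·t_k at every step:
  q = 1: r = 295, s = 1 − 1·0 = 1, t = 0 − 1·1 = -1  (check: 672·1 + 377·(-1) = 295)
  q = 1: r = 82, s = 0 − 1·1 = -1, t = 1 − 1·(-1) = 2  (check: 672·(-1) + 377·2 = 82)
  q = 3: r = 49, s = 1 − 3·(-1) = 4, t = -1 − 3·2 = -7  (check: 672·4 + 377·(-7) = 49)
  q = 1: r = 33, s = -1 − 1·4 = -5, t = 2 − 1·(-7) = 9  (check: 672·(-5) + 377·9 = 33)
  q = 1: r = 16, s = 4 − 1·(-5) = 9, t = -7 − 1·9 = -16  (check: 672·9 + 377·(-16) = 16)
  q = 2: r = 1, s = -5 − 2·9 = -23, t = 9 − 2·(-16) = 41  (check: 672·(-23) + 377·41 = 1)
The row with r = 1 (the gcd) gives the Bezout coefficients s = -23, t = 41.
Result: 672 · (-23) + 377 · (41) = 1.

gcd(672, 377) = 1; s = -23, t = 41 (check: 672·(-23) + 377·41 = 1).


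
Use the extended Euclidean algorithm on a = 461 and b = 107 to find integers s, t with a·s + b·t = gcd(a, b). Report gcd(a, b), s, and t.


Euclidean algorithm on (461, 107) — divide until remainder is 0:
  461 = 4 · 107 + 33
  107 = 3 · 33 + 8
  33 = 4 · 8 + 1
  8 = 8 · 1 + 0
gcd(461, 107) = 1.
Track Bezout coefficients alongside the remainders: start with r₀ = 461 = a·1 + b·0 (s = 1, t = 0) and r₁ = 107 = a·0 + b·1 (s = 0, t = 1); each new remainder r_{k+1} = r_{k-1} − q_k·r_k inherits s_{k+1} = s_{k-1} − q_k·s_k, t_{k+1} = t_{k-1} − q_k·t_k, so r_k = a·s_k + b·t_k at every step:
  q = 4: r = 33, s = 1 − 4·0 = 1, t = 0 − 4·1 = -4  (check: 461·1 + 107·(-4) = 33)
  q = 3: r = 8, s = 0 − 3·1 = -3, t = 1 − 3·(-4) = 13  (check: 461·(-3) + 107·13 = 8)
  q = 4: r = 1, s = 1 − 4·(-3) = 13, t = -4 − 4·13 = -56  (check: 461·13 + 107·(-56) = 1)
The row with r = 1 (the gcd) gives the Bezout coefficients s = 13, t = -56.
Result: 461 · (13) + 107 · (-56) = 1.

gcd(461, 107) = 1; s = 13, t = -56 (check: 461·13 + 107·(-56) = 1).


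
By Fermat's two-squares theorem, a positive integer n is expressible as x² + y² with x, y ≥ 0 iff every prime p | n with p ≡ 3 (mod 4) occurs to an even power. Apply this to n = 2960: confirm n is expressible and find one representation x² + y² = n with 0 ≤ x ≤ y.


Step 1: Factor n = 2960 = 2^4 · 5 · 37.
Step 2: Check the mod-4 condition on each prime factor: 2 = 2 (special); 5 ≡ 1 (mod 4), exponent 1; 37 ≡ 1 (mod 4), exponent 1.
All primes ≡ 3 (mod 4) appear to even exponent (or don't appear), so by the two-squares theorem n IS expressible as a sum of two squares.
Step 3: Build a representation. Group n = k² · m with k = 4 and m = 5 · 37 = 185 (a product of primes ≡ 1 (mod 4)); a representation of m scales to one of n via (k·x)² + (k·y)² = k²(x² + y²). Each prime p ≡ 1 (mod 4) is itself a sum of two squares; find a² by testing p − a² for a perfect square:
  5: 5 − 1² = 4 = 2² ⇒ 5 = 1² + 2².
  37: 37 − 1² = 36 = 6² ⇒ 37 = 1² + 6².
  Combine using the Brahmagupta–Fibonacci identity (a² + b²)(c² + d²) = (ac − bd)² + (ad + bc)² = (ac + bd)² + (ad − bc)²:
  5 · 37 = 185: from (1² + 2²)(1² + 6²), take (1·1 − 2·6, 1·6 + 2·1) = (1 − 12, 6 + 2) = (-11, 8); dropping signs (only squares matter) gives (11, 8); check 11² + 8² = 121 + 64 = 185 ✓.
  Scale by k = 4: (4·11, 4·8) = (44, 32).
Step 4: Order so x ≤ y and verify: 32² + 44² = 1024 + 1936 = 2960 = n. ✓

n = 2960 = 32² + 44² (one valid representation with x ≤ y).


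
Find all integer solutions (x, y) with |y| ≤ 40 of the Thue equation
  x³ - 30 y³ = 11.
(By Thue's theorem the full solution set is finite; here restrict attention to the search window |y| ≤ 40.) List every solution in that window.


The equation is x³ - 30y³ = 11. For fixed y, x³ = 30·y³ + 11, so a solution requires the RHS to be a perfect cube.
Strategy: iterate y from -40 to 40, compute RHS = 30·y³ + 11, and check whether it is a (positive or negative) perfect cube.
Check small values of y:
  y = 0: RHS = 11 is not a perfect cube.
  y = 1: RHS = 41 is not a perfect cube.
  y = -1: RHS = -19 is not a perfect cube.
  y = 2: RHS = 251 is not a perfect cube.
  y = -2: RHS = -229 is not a perfect cube.
  y = 3: RHS = 821 is not a perfect cube.
  y = -3: RHS = -799 is not a perfect cube.
Continuing the search up to |y| = 40 finds no solutions either.
No (x, y) in the scanned range satisfies the equation.

No integer solutions with |y| ≤ 40.
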